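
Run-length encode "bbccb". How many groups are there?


Input: bbccb
Scanning for consecutive runs:
  Group 1: 'b' x 2 (positions 0-1)
  Group 2: 'c' x 2 (positions 2-3)
  Group 3: 'b' x 1 (positions 4-4)
Total groups: 3

3


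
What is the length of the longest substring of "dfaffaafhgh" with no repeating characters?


Input: "dfaffaafhgh"
Sliding window (track last position of each char):
  Position 0 ('d'): window [0,0] length 1 -- new best
  Position 1 ('f'): window [0,1] length 2 -- new best
  Position 2 ('a'): window [0,2] length 3 -- new best
  Position 3 ('f'): repeat (last at 1), move window start to 2
  Position 3 ('f'): window [2,3] length 2
  Position 4 ('f'): repeat (last at 3), move window start to 4
  Position 4 ('f'): window [4,4] length 1
  Position 5 ('a'): window [4,5] length 2
  Position 6 ('a'): repeat (last at 5), move window start to 6
  Position 6 ('a'): window [6,6] length 1
  Position 7 ('f'): window [6,7] length 2
  Position 8 ('h'): window [6,8] length 3
  Position 9 ('g'): window [6,9] length 4 -- new best
  Position 10 ('h'): repeat (last at 8), move window start to 9
  Position 10 ('h'): window [9,10] length 2
Longest substring with no repeats: "afhg" with length 4

4


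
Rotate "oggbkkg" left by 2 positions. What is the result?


Input: "oggbkkg", rotate left by 2
First 2 characters: "og"
Remaining characters: "gbkkg"
Concatenate remaining + first: "gbkkg" + "og" = "gbkkgog"

gbkkgog


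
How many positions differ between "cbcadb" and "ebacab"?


Comparing "cbcadb" and "ebacab" position by position:
  Position 0: 'c' vs 'e' => DIFFER
  Position 1: 'b' vs 'b' => same
  Position 2: 'c' vs 'a' => DIFFER
  Position 3: 'a' vs 'c' => DIFFER
  Position 4: 'd' vs 'a' => DIFFER
  Position 5: 'b' vs 'b' => same
Positions that differ: 4

4


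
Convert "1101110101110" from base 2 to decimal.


Input: "1101110101110" in base 2
Positional expansion:
  Digit '1' (value 1) x 2^12 = 4096
  Digit '1' (value 1) x 2^11 = 2048
  Digit '0' (value 0) x 2^10 = 0
  Digit '1' (value 1) x 2^9 = 512
  Digit '1' (value 1) x 2^8 = 256
  Digit '1' (value 1) x 2^7 = 128
  Digit '0' (value 0) x 2^6 = 0
  Digit '1' (value 1) x 2^5 = 32
  Digit '0' (value 0) x 2^4 = 0
  Digit '1' (value 1) x 2^3 = 8
  Digit '1' (value 1) x 2^2 = 4
  Digit '1' (value 1) x 2^1 = 2
  Digit '0' (value 0) x 2^0 = 0
Sum = 7086

7086


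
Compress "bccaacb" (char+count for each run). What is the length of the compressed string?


Input: bccaacb
Runs:
  'b' x 1 => "b1"
  'c' x 2 => "c2"
  'a' x 2 => "a2"
  'c' x 1 => "c1"
  'b' x 1 => "b1"
Compressed: "b1c2a2c1b1"
Compressed length: 10

10


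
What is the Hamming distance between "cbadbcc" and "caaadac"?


Comparing "cbadbcc" and "caaadac" position by position:
  Position 0: 'c' vs 'c' => same
  Position 1: 'b' vs 'a' => differ
  Position 2: 'a' vs 'a' => same
  Position 3: 'd' vs 'a' => differ
  Position 4: 'b' vs 'd' => differ
  Position 5: 'c' vs 'a' => differ
  Position 6: 'c' vs 'c' => same
Total differences (Hamming distance): 4

4


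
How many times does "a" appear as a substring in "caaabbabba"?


Searching for "a" in "caaabbabba"
Scanning each position:
  Position 0: "c" => no
  Position 1: "a" => MATCH
  Position 2: "a" => MATCH
  Position 3: "a" => MATCH
  Position 4: "b" => no
  Position 5: "b" => no
  Position 6: "a" => MATCH
  Position 7: "b" => no
  Position 8: "b" => no
  Position 9: "a" => MATCH
Total occurrences: 5

5


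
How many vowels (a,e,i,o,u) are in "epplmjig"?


Input: epplmjig
Checking each character:
  'e' at position 0: vowel (running total: 1)
  'p' at position 1: consonant
  'p' at position 2: consonant
  'l' at position 3: consonant
  'm' at position 4: consonant
  'j' at position 5: consonant
  'i' at position 6: vowel (running total: 2)
  'g' at position 7: consonant
Total vowels: 2

2


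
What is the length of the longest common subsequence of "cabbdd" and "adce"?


LCS of "cabbdd" and "adce"
DP table:
           a    d    c    e
      0    0    0    0    0
  c   0    0    0    1    1
  a   0    1    1    1    1
  b   0    1    1    1    1
  b   0    1    1    1    1
  d   0    1    2    2    2
  d   0    1    2    2    2
LCS length = dp[6][4] = 2

2


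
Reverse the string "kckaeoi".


Input: kckaeoi
Reading characters right to left:
  Position 6: 'i'
  Position 5: 'o'
  Position 4: 'e'
  Position 3: 'a'
  Position 2: 'k'
  Position 1: 'c'
  Position 0: 'k'
Reversed: ioeakck

ioeakck


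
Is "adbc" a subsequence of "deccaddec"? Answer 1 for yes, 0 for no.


Check if "adbc" is a subsequence of "deccaddec"
Greedy scan:
  Position 0 ('d'): no match needed
  Position 1 ('e'): no match needed
  Position 2 ('c'): no match needed
  Position 3 ('c'): no match needed
  Position 4 ('a'): matches sub[0] = 'a'
  Position 5 ('d'): matches sub[1] = 'd'
  Position 6 ('d'): no match needed
  Position 7 ('e'): no match needed
  Position 8 ('c'): no match needed
Only matched 2/4 characters => not a subsequence

0


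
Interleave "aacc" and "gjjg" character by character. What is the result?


Interleaving "aacc" and "gjjg":
  Position 0: 'a' from first, 'g' from second => "ag"
  Position 1: 'a' from first, 'j' from second => "aj"
  Position 2: 'c' from first, 'j' from second => "cj"
  Position 3: 'c' from first, 'g' from second => "cg"
Result: agajcjcg

agajcjcg


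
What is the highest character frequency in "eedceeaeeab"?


Input: eedceeaeeab
Character counts:
  'a': 2
  'b': 1
  'c': 1
  'd': 1
  'e': 6
Maximum frequency: 6

6


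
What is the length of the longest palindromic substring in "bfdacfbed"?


Input: "bfdacfbed"
Checking substrings for palindromes:
  No multi-char palindromic substrings found
Longest palindromic substring: "b" with length 1

1


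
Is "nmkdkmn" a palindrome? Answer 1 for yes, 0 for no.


Input: nmkdkmn
Reversed: nmkdkmn
  Compare pos 0 ('n') with pos 6 ('n'): match
  Compare pos 1 ('m') with pos 5 ('m'): match
  Compare pos 2 ('k') with pos 4 ('k'): match
Result: palindrome

1


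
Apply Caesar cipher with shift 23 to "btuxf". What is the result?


Caesar cipher: shift "btuxf" by 23
  'b' (pos 1) + 23 = pos 24 = 'y'
  't' (pos 19) + 23 = pos 16 = 'q'
  'u' (pos 20) + 23 = pos 17 = 'r'
  'x' (pos 23) + 23 = pos 20 = 'u'
  'f' (pos 5) + 23 = pos 2 = 'c'
Result: yqruc

yqruc


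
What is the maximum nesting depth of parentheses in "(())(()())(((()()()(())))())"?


Input: "(())(()())(((()()()(())))())"
Tracking depth:
  Position 0 '(': depth becomes 1
  Position 1 '(': depth becomes 2
  Position 2 ')': depth becomes 1
  Position 3 ')': depth becomes 0
  Position 4 '(': depth becomes 1
  Position 5 '(': depth becomes 2
  Position 6 ')': depth becomes 1
  Position 7 '(': depth becomes 2
  Position 8 ')': depth becomes 1
  Position 9 ')': depth becomes 0
  Position 10 '(': depth becomes 1
  Position 11 '(': depth becomes 2
  Position 12 '(': depth becomes 3
  Position 13 '(': depth becomes 4
  Position 14 ')': depth becomes 3
  Position 15 '(': depth becomes 4
  Position 16 ')': depth becomes 3
  Position 17 '(': depth becomes 4
  Position 18 ')': depth becomes 3
  Position 19 '(': depth becomes 4
  Position 20 '(': depth becomes 5
  Position 21 ')': depth becomes 4
  Position 22 ')': depth becomes 3
  Position 23 ')': depth becomes 2
  Position 24 ')': depth becomes 1
  Position 25 '(': depth becomes 2
  Position 26 ')': depth becomes 1
  Position 27 ')': depth becomes 0
Maximum depth reached: 5

5


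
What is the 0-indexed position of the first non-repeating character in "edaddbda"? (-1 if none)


Input: edaddbda
Character frequencies:
  'a': 2
  'b': 1
  'd': 4
  'e': 1
Scanning left to right for freq == 1:
  Position 0 ('e'): unique! => answer = 0

0


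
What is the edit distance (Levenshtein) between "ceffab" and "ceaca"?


Computing edit distance: "ceffab" -> "ceaca"
DP table:
           c    e    a    c    a
      0    1    2    3    4    5
  c   1    0    1    2    3    4
  e   2    1    0    1    2    3
  f   3    2    1    1    2    3
  f   4    3    2    2    2    3
  a   5    4    3    2    3    2
  b   6    5    4    3    3    3
Edit distance = dp[6][5] = 3

3


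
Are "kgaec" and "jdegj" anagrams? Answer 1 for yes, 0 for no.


Strings: "kgaec", "jdegj"
Sorted first:  acegk
Sorted second: degjj
Differ at position 0: 'a' vs 'd' => not anagrams

0


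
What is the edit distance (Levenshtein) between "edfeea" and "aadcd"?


Computing edit distance: "edfeea" -> "aadcd"
DP table:
           a    a    d    c    d
      0    1    2    3    4    5
  e   1    1    2    3    4    5
  d   2    2    2    2    3    4
  f   3    3    3    3    3    4
  e   4    4    4    4    4    4
  e   5    5    5    5    5    5
  a   6    5    5    6    6    6
Edit distance = dp[6][5] = 6

6


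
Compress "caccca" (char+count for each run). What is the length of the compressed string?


Input: caccca
Runs:
  'c' x 1 => "c1"
  'a' x 1 => "a1"
  'c' x 3 => "c3"
  'a' x 1 => "a1"
Compressed: "c1a1c3a1"
Compressed length: 8

8


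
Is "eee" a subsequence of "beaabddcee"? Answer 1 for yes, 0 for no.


Check if "eee" is a subsequence of "beaabddcee"
Greedy scan:
  Position 0 ('b'): no match needed
  Position 1 ('e'): matches sub[0] = 'e'
  Position 2 ('a'): no match needed
  Position 3 ('a'): no match needed
  Position 4 ('b'): no match needed
  Position 5 ('d'): no match needed
  Position 6 ('d'): no match needed
  Position 7 ('c'): no match needed
  Position 8 ('e'): matches sub[1] = 'e'
  Position 9 ('e'): matches sub[2] = 'e'
All 3 characters matched => is a subsequence

1


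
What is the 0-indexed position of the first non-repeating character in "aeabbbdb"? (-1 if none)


Input: aeabbbdb
Character frequencies:
  'a': 2
  'b': 4
  'd': 1
  'e': 1
Scanning left to right for freq == 1:
  Position 0 ('a'): freq=2, skip
  Position 1 ('e'): unique! => answer = 1

1


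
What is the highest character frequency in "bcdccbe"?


Input: bcdccbe
Character counts:
  'b': 2
  'c': 3
  'd': 1
  'e': 1
Maximum frequency: 3

3


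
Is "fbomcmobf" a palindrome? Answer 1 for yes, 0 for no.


Input: fbomcmobf
Reversed: fbomcmobf
  Compare pos 0 ('f') with pos 8 ('f'): match
  Compare pos 1 ('b') with pos 7 ('b'): match
  Compare pos 2 ('o') with pos 6 ('o'): match
  Compare pos 3 ('m') with pos 5 ('m'): match
Result: palindrome

1


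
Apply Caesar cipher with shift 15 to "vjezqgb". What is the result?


Caesar cipher: shift "vjezqgb" by 15
  'v' (pos 21) + 15 = pos 10 = 'k'
  'j' (pos 9) + 15 = pos 24 = 'y'
  'e' (pos 4) + 15 = pos 19 = 't'
  'z' (pos 25) + 15 = pos 14 = 'o'
  'q' (pos 16) + 15 = pos 5 = 'f'
  'g' (pos 6) + 15 = pos 21 = 'v'
  'b' (pos 1) + 15 = pos 16 = 'q'
Result: kytofvq

kytofvq


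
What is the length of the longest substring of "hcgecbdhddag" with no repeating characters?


Input: "hcgecbdhddag"
Sliding window (track last position of each char):
  Position 0 ('h'): window [0,0] length 1 -- new best
  Position 1 ('c'): window [0,1] length 2 -- new best
  Position 2 ('g'): window [0,2] length 3 -- new best
  Position 3 ('e'): window [0,3] length 4 -- new best
  Position 4 ('c'): repeat (last at 1), move window start to 2
  Position 4 ('c'): window [2,4] length 3
  Position 5 ('b'): window [2,5] length 4
  Position 6 ('d'): window [2,6] length 5 -- new best
  Position 7 ('h'): window [2,7] length 6 -- new best
  Position 8 ('d'): repeat (last at 6), move window start to 7
  Position 8 ('d'): window [7,8] length 2
  Position 9 ('d'): repeat (last at 8), move window start to 9
  Position 9 ('d'): window [9,9] length 1
  Position 10 ('a'): window [9,10] length 2
  Position 11 ('g'): window [9,11] length 3
Longest substring with no repeats: "gecbdh" with length 6

6


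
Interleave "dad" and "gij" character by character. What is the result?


Interleaving "dad" and "gij":
  Position 0: 'd' from first, 'g' from second => "dg"
  Position 1: 'a' from first, 'i' from second => "ai"
  Position 2: 'd' from first, 'j' from second => "dj"
Result: dgaidj

dgaidj


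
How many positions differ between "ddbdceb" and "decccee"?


Comparing "ddbdceb" and "decccee" position by position:
  Position 0: 'd' vs 'd' => same
  Position 1: 'd' vs 'e' => DIFFER
  Position 2: 'b' vs 'c' => DIFFER
  Position 3: 'd' vs 'c' => DIFFER
  Position 4: 'c' vs 'c' => same
  Position 5: 'e' vs 'e' => same
  Position 6: 'b' vs 'e' => DIFFER
Positions that differ: 4

4


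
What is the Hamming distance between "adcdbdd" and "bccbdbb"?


Comparing "adcdbdd" and "bccbdbb" position by position:
  Position 0: 'a' vs 'b' => differ
  Position 1: 'd' vs 'c' => differ
  Position 2: 'c' vs 'c' => same
  Position 3: 'd' vs 'b' => differ
  Position 4: 'b' vs 'd' => differ
  Position 5: 'd' vs 'b' => differ
  Position 6: 'd' vs 'b' => differ
Total differences (Hamming distance): 6

6


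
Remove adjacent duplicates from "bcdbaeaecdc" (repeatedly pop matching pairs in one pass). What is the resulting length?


Input: bcdbaeaecdc
Stack-based adjacent duplicate removal:
  Read 'b': push. Stack: b
  Read 'c': push. Stack: bc
  Read 'd': push. Stack: bcd
  Read 'b': push. Stack: bcdb
  Read 'a': push. Stack: bcdba
  Read 'e': push. Stack: bcdbae
  Read 'a': push. Stack: bcdbaea
  Read 'e': push. Stack: bcdbaeae
  Read 'c': push. Stack: bcdbaeaec
  Read 'd': push. Stack: bcdbaeaecd
  Read 'c': push. Stack: bcdbaeaecdc
Final stack: "bcdbaeaecdc" (length 11)

11


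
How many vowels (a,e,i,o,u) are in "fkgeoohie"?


Input: fkgeoohie
Checking each character:
  'f' at position 0: consonant
  'k' at position 1: consonant
  'g' at position 2: consonant
  'e' at position 3: vowel (running total: 1)
  'o' at position 4: vowel (running total: 2)
  'o' at position 5: vowel (running total: 3)
  'h' at position 6: consonant
  'i' at position 7: vowel (running total: 4)
  'e' at position 8: vowel (running total: 5)
Total vowels: 5

5


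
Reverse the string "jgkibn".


Input: jgkibn
Reading characters right to left:
  Position 5: 'n'
  Position 4: 'b'
  Position 3: 'i'
  Position 2: 'k'
  Position 1: 'g'
  Position 0: 'j'
Reversed: nbikgj

nbikgj


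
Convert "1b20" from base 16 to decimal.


Input: "1b20" in base 16
Positional expansion:
  Digit '1' (value 1) x 16^3 = 4096
  Digit 'b' (value 11) x 16^2 = 2816
  Digit '2' (value 2) x 16^1 = 32
  Digit '0' (value 0) x 16^0 = 0
Sum = 6944

6944


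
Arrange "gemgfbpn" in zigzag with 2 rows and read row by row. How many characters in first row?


Zigzag "gemgfbpn" into 2 rows:
Placing characters:
  'g' => row 0
  'e' => row 1
  'm' => row 0
  'g' => row 1
  'f' => row 0
  'b' => row 1
  'p' => row 0
  'n' => row 1
Rows:
  Row 0: "gmfp"
  Row 1: "egbn"
First row length: 4

4


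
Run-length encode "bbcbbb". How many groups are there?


Input: bbcbbb
Scanning for consecutive runs:
  Group 1: 'b' x 2 (positions 0-1)
  Group 2: 'c' x 1 (positions 2-2)
  Group 3: 'b' x 3 (positions 3-5)
Total groups: 3

3


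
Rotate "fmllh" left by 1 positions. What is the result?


Input: "fmllh", rotate left by 1
First 1 characters: "f"
Remaining characters: "mllh"
Concatenate remaining + first: "mllh" + "f" = "mllhf"

mllhf


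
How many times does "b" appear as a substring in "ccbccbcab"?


Searching for "b" in "ccbccbcab"
Scanning each position:
  Position 0: "c" => no
  Position 1: "c" => no
  Position 2: "b" => MATCH
  Position 3: "c" => no
  Position 4: "c" => no
  Position 5: "b" => MATCH
  Position 6: "c" => no
  Position 7: "a" => no
  Position 8: "b" => MATCH
Total occurrences: 3

3


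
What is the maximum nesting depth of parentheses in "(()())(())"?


Input: "(()())(())"
Tracking depth:
  Position 0 '(': depth becomes 1
  Position 1 '(': depth becomes 2
  Position 2 ')': depth becomes 1
  Position 3 '(': depth becomes 2
  Position 4 ')': depth becomes 1
  Position 5 ')': depth becomes 0
  Position 6 '(': depth becomes 1
  Position 7 '(': depth becomes 2
  Position 8 ')': depth becomes 1
  Position 9 ')': depth becomes 0
Maximum depth reached: 2

2


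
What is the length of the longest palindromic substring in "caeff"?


Input: "caeff"
Checking substrings for palindromes:
  [3:5] "ff" (len 2) => palindrome
Longest palindromic substring: "ff" with length 2

2


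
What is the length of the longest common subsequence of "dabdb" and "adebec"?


LCS of "dabdb" and "adebec"
DP table:
           a    d    e    b    e    c
      0    0    0    0    0    0    0
  d   0    0    1    1    1    1    1
  a   0    1    1    1    1    1    1
  b   0    1    1    1    2    2    2
  d   0    1    2    2    2    2    2
  b   0    1    2    2    3    3    3
LCS length = dp[5][6] = 3

3


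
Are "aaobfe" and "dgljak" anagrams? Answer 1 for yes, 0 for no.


Strings: "aaobfe", "dgljak"
Sorted first:  aabefo
Sorted second: adgjkl
Differ at position 1: 'a' vs 'd' => not anagrams

0


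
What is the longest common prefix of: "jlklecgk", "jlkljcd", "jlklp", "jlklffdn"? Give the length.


Words: jlklecgk, jlkljcd, jlklp, jlklffdn
  Position 0: all 'j' => match
  Position 1: all 'l' => match
  Position 2: all 'k' => match
  Position 3: all 'l' => match
  Position 4: ('e', 'j', 'p', 'f') => mismatch, stop
LCP = "jlkl" (length 4)

4


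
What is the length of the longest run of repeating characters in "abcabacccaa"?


Input: "abcabacccaa"
Scanning for longest run:
  Position 1 ('b'): new char, reset run to 1
  Position 2 ('c'): new char, reset run to 1
  Position 3 ('a'): new char, reset run to 1
  Position 4 ('b'): new char, reset run to 1
  Position 5 ('a'): new char, reset run to 1
  Position 6 ('c'): new char, reset run to 1
  Position 7 ('c'): continues run of 'c', length=2
  Position 8 ('c'): continues run of 'c', length=3
  Position 9 ('a'): new char, reset run to 1
  Position 10 ('a'): continues run of 'a', length=2
Longest run: 'c' with length 3

3


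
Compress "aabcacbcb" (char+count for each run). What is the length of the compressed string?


Input: aabcacbcb
Runs:
  'a' x 2 => "a2"
  'b' x 1 => "b1"
  'c' x 1 => "c1"
  'a' x 1 => "a1"
  'c' x 1 => "c1"
  'b' x 1 => "b1"
  'c' x 1 => "c1"
  'b' x 1 => "b1"
Compressed: "a2b1c1a1c1b1c1b1"
Compressed length: 16

16


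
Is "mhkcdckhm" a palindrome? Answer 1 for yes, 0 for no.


Input: mhkcdckhm
Reversed: mhkcdckhm
  Compare pos 0 ('m') with pos 8 ('m'): match
  Compare pos 1 ('h') with pos 7 ('h'): match
  Compare pos 2 ('k') with pos 6 ('k'): match
  Compare pos 3 ('c') with pos 5 ('c'): match
Result: palindrome

1


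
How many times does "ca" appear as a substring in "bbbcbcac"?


Searching for "ca" in "bbbcbcac"
Scanning each position:
  Position 0: "bb" => no
  Position 1: "bb" => no
  Position 2: "bc" => no
  Position 3: "cb" => no
  Position 4: "bc" => no
  Position 5: "ca" => MATCH
  Position 6: "ac" => no
Total occurrences: 1

1


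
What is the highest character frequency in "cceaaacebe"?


Input: cceaaacebe
Character counts:
  'a': 3
  'b': 1
  'c': 3
  'e': 3
Maximum frequency: 3

3


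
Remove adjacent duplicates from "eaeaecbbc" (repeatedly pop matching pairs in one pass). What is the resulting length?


Input: eaeaecbbc
Stack-based adjacent duplicate removal:
  Read 'e': push. Stack: e
  Read 'a': push. Stack: ea
  Read 'e': push. Stack: eae
  Read 'a': push. Stack: eaea
  Read 'e': push. Stack: eaeae
  Read 'c': push. Stack: eaeaec
  Read 'b': push. Stack: eaeaecb
  Read 'b': matches stack top 'b' => pop. Stack: eaeaec
  Read 'c': matches stack top 'c' => pop. Stack: eaeae
Final stack: "eaeae" (length 5)

5


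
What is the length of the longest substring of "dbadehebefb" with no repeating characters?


Input: "dbadehebefb"
Sliding window (track last position of each char):
  Position 0 ('d'): window [0,0] length 1 -- new best
  Position 1 ('b'): window [0,1] length 2 -- new best
  Position 2 ('a'): window [0,2] length 3 -- new best
  Position 3 ('d'): repeat (last at 0), move window start to 1
  Position 3 ('d'): window [1,3] length 3
  Position 4 ('e'): window [1,4] length 4 -- new best
  Position 5 ('h'): window [1,5] length 5 -- new best
  Position 6 ('e'): repeat (last at 4), move window start to 5
  Position 6 ('e'): window [5,6] length 2
  Position 7 ('b'): window [5,7] length 3
  Position 8 ('e'): repeat (last at 6), move window start to 7
  Position 8 ('e'): window [7,8] length 2
  Position 9 ('f'): window [7,9] length 3
  Position 10 ('b'): repeat (last at 7), move window start to 8
  Position 10 ('b'): window [8,10] length 3
Longest substring with no repeats: "badeh" with length 5

5


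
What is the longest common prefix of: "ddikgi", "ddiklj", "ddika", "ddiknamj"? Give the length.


Words: ddikgi, ddiklj, ddika, ddiknamj
  Position 0: all 'd' => match
  Position 1: all 'd' => match
  Position 2: all 'i' => match
  Position 3: all 'k' => match
  Position 4: ('g', 'l', 'a', 'n') => mismatch, stop
LCP = "ddik" (length 4)

4


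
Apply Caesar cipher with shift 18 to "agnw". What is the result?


Caesar cipher: shift "agnw" by 18
  'a' (pos 0) + 18 = pos 18 = 's'
  'g' (pos 6) + 18 = pos 24 = 'y'
  'n' (pos 13) + 18 = pos 5 = 'f'
  'w' (pos 22) + 18 = pos 14 = 'o'
Result: syfo

syfo


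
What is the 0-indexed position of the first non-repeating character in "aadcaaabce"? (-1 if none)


Input: aadcaaabce
Character frequencies:
  'a': 5
  'b': 1
  'c': 2
  'd': 1
  'e': 1
Scanning left to right for freq == 1:
  Position 0 ('a'): freq=5, skip
  Position 1 ('a'): freq=5, skip
  Position 2 ('d'): unique! => answer = 2

2


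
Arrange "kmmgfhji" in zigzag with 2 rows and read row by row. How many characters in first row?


Zigzag "kmmgfhji" into 2 rows:
Placing characters:
  'k' => row 0
  'm' => row 1
  'm' => row 0
  'g' => row 1
  'f' => row 0
  'h' => row 1
  'j' => row 0
  'i' => row 1
Rows:
  Row 0: "kmfj"
  Row 1: "mghi"
First row length: 4

4


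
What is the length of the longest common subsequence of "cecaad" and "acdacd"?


LCS of "cecaad" and "acdacd"
DP table:
           a    c    d    a    c    d
      0    0    0    0    0    0    0
  c   0    0    1    1    1    1    1
  e   0    0    1    1    1    1    1
  c   0    0    1    1    1    2    2
  a   0    1    1    1    2    2    2
  a   0    1    1    1    2    2    2
  d   0    1    1    2    2    2    3
LCS length = dp[6][6] = 3

3


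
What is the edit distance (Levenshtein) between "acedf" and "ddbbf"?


Computing edit distance: "acedf" -> "ddbbf"
DP table:
           d    d    b    b    f
      0    1    2    3    4    5
  a   1    1    2    3    4    5
  c   2    2    2    3    4    5
  e   3    3    3    3    4    5
  d   4    3    3    4    4    5
  f   5    4    4    4    5    4
Edit distance = dp[5][5] = 4

4


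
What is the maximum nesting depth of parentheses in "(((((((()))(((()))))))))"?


Input: "(((((((()))(((()))))))))"
Tracking depth:
  Position 0 '(': depth becomes 1
  Position 1 '(': depth becomes 2
  Position 2 '(': depth becomes 3
  Position 3 '(': depth becomes 4
  Position 4 '(': depth becomes 5
  Position 5 '(': depth becomes 6
  Position 6 '(': depth becomes 7
  Position 7 '(': depth becomes 8
  Position 8 ')': depth becomes 7
  Position 9 ')': depth becomes 6
  Position 10 ')': depth becomes 5
  Position 11 '(': depth becomes 6
  Position 12 '(': depth becomes 7
  Position 13 '(': depth becomes 8
  Position 14 '(': depth becomes 9
  Position 15 ')': depth becomes 8
  Position 16 ')': depth becomes 7
  Position 17 ')': depth becomes 6
  Position 18 ')': depth becomes 5
  Position 19 ')': depth becomes 4
  Position 20 ')': depth becomes 3
  Position 21 ')': depth becomes 2
  Position 22 ')': depth becomes 1
  Position 23 ')': depth becomes 0
Maximum depth reached: 9

9


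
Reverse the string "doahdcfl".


Input: doahdcfl
Reading characters right to left:
  Position 7: 'l'
  Position 6: 'f'
  Position 5: 'c'
  Position 4: 'd'
  Position 3: 'h'
  Position 2: 'a'
  Position 1: 'o'
  Position 0: 'd'
Reversed: lfcdhaod

lfcdhaod


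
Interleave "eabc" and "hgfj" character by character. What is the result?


Interleaving "eabc" and "hgfj":
  Position 0: 'e' from first, 'h' from second => "eh"
  Position 1: 'a' from first, 'g' from second => "ag"
  Position 2: 'b' from first, 'f' from second => "bf"
  Position 3: 'c' from first, 'j' from second => "cj"
Result: ehagbfcj

ehagbfcj


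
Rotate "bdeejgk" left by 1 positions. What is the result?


Input: "bdeejgk", rotate left by 1
First 1 characters: "b"
Remaining characters: "deejgk"
Concatenate remaining + first: "deejgk" + "b" = "deejgkb"

deejgkb


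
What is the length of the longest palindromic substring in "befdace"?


Input: "befdace"
Checking substrings for palindromes:
  No multi-char palindromic substrings found
Longest palindromic substring: "b" with length 1

1


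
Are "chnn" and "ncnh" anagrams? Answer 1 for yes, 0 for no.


Strings: "chnn", "ncnh"
Sorted first:  chnn
Sorted second: chnn
Sorted forms match => anagrams

1


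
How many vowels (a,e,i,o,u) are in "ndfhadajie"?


Input: ndfhadajie
Checking each character:
  'n' at position 0: consonant
  'd' at position 1: consonant
  'f' at position 2: consonant
  'h' at position 3: consonant
  'a' at position 4: vowel (running total: 1)
  'd' at position 5: consonant
  'a' at position 6: vowel (running total: 2)
  'j' at position 7: consonant
  'i' at position 8: vowel (running total: 3)
  'e' at position 9: vowel (running total: 4)
Total vowels: 4

4


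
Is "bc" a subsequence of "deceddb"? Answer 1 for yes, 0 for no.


Check if "bc" is a subsequence of "deceddb"
Greedy scan:
  Position 0 ('d'): no match needed
  Position 1 ('e'): no match needed
  Position 2 ('c'): no match needed
  Position 3 ('e'): no match needed
  Position 4 ('d'): no match needed
  Position 5 ('d'): no match needed
  Position 6 ('b'): matches sub[0] = 'b'
Only matched 1/2 characters => not a subsequence

0


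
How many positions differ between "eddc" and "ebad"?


Comparing "eddc" and "ebad" position by position:
  Position 0: 'e' vs 'e' => same
  Position 1: 'd' vs 'b' => DIFFER
  Position 2: 'd' vs 'a' => DIFFER
  Position 3: 'c' vs 'd' => DIFFER
Positions that differ: 3

3


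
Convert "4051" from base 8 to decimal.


Input: "4051" in base 8
Positional expansion:
  Digit '4' (value 4) x 8^3 = 2048
  Digit '0' (value 0) x 8^2 = 0
  Digit '5' (value 5) x 8^1 = 40
  Digit '1' (value 1) x 8^0 = 1
Sum = 2089

2089


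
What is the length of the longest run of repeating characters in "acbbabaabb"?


Input: "acbbabaabb"
Scanning for longest run:
  Position 1 ('c'): new char, reset run to 1
  Position 2 ('b'): new char, reset run to 1
  Position 3 ('b'): continues run of 'b', length=2
  Position 4 ('a'): new char, reset run to 1
  Position 5 ('b'): new char, reset run to 1
  Position 6 ('a'): new char, reset run to 1
  Position 7 ('a'): continues run of 'a', length=2
  Position 8 ('b'): new char, reset run to 1
  Position 9 ('b'): continues run of 'b', length=2
Longest run: 'b' with length 2

2


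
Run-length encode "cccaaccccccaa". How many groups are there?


Input: cccaaccccccaa
Scanning for consecutive runs:
  Group 1: 'c' x 3 (positions 0-2)
  Group 2: 'a' x 2 (positions 3-4)
  Group 3: 'c' x 6 (positions 5-10)
  Group 4: 'a' x 2 (positions 11-12)
Total groups: 4

4


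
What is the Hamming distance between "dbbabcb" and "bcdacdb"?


Comparing "dbbabcb" and "bcdacdb" position by position:
  Position 0: 'd' vs 'b' => differ
  Position 1: 'b' vs 'c' => differ
  Position 2: 'b' vs 'd' => differ
  Position 3: 'a' vs 'a' => same
  Position 4: 'b' vs 'c' => differ
  Position 5: 'c' vs 'd' => differ
  Position 6: 'b' vs 'b' => same
Total differences (Hamming distance): 5

5


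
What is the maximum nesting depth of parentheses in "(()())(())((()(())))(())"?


Input: "(()())(())((()(())))(())"
Tracking depth:
  Position 0 '(': depth becomes 1
  Position 1 '(': depth becomes 2
  Position 2 ')': depth becomes 1
  Position 3 '(': depth becomes 2
  Position 4 ')': depth becomes 1
  Position 5 ')': depth becomes 0
  Position 6 '(': depth becomes 1
  Position 7 '(': depth becomes 2
  Position 8 ')': depth becomes 1
  Position 9 ')': depth becomes 0
  Position 10 '(': depth becomes 1
  Position 11 '(': depth becomes 2
  Position 12 '(': depth becomes 3
  Position 13 ')': depth becomes 2
  Position 14 '(': depth becomes 3
  Position 15 '(': depth becomes 4
  Position 16 ')': depth becomes 3
  Position 17 ')': depth becomes 2
  Position 18 ')': depth becomes 1
  Position 19 ')': depth becomes 0
  Position 20 '(': depth becomes 1
  Position 21 '(': depth becomes 2
  Position 22 ')': depth becomes 1
  Position 23 ')': depth becomes 0
Maximum depth reached: 4

4


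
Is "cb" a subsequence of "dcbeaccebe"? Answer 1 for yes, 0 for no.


Check if "cb" is a subsequence of "dcbeaccebe"
Greedy scan:
  Position 0 ('d'): no match needed
  Position 1 ('c'): matches sub[0] = 'c'
  Position 2 ('b'): matches sub[1] = 'b'
  Position 3 ('e'): no match needed
  Position 4 ('a'): no match needed
  Position 5 ('c'): no match needed
  Position 6 ('c'): no match needed
  Position 7 ('e'): no match needed
  Position 8 ('b'): no match needed
  Position 9 ('e'): no match needed
All 2 characters matched => is a subsequence

1


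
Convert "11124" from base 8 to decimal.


Input: "11124" in base 8
Positional expansion:
  Digit '1' (value 1) x 8^4 = 4096
  Digit '1' (value 1) x 8^3 = 512
  Digit '1' (value 1) x 8^2 = 64
  Digit '2' (value 2) x 8^1 = 16
  Digit '4' (value 4) x 8^0 = 4
Sum = 4692

4692


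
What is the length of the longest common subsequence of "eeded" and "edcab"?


LCS of "eeded" and "edcab"
DP table:
           e    d    c    a    b
      0    0    0    0    0    0
  e   0    1    1    1    1    1
  e   0    1    1    1    1    1
  d   0    1    2    2    2    2
  e   0    1    2    2    2    2
  d   0    1    2    2    2    2
LCS length = dp[5][5] = 2

2


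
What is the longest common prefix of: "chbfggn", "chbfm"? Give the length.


Words: chbfggn, chbfm
  Position 0: all 'c' => match
  Position 1: all 'h' => match
  Position 2: all 'b' => match
  Position 3: all 'f' => match
  Position 4: ('g', 'm') => mismatch, stop
LCP = "chbf" (length 4)

4


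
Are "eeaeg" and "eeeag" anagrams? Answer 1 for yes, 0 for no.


Strings: "eeaeg", "eeeag"
Sorted first:  aeeeg
Sorted second: aeeeg
Sorted forms match => anagrams

1


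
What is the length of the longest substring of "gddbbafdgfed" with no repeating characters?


Input: "gddbbafdgfed"
Sliding window (track last position of each char):
  Position 0 ('g'): window [0,0] length 1 -- new best
  Position 1 ('d'): window [0,1] length 2 -- new best
  Position 2 ('d'): repeat (last at 1), move window start to 2
  Position 2 ('d'): window [2,2] length 1
  Position 3 ('b'): window [2,3] length 2
  Position 4 ('b'): repeat (last at 3), move window start to 4
  Position 4 ('b'): window [4,4] length 1
  Position 5 ('a'): window [4,5] length 2
  Position 6 ('f'): window [4,6] length 3 -- new best
  Position 7 ('d'): window [4,7] length 4 -- new best
  Position 8 ('g'): window [4,8] length 5 -- new best
  Position 9 ('f'): repeat (last at 6), move window start to 7
  Position 9 ('f'): window [7,9] length 3
  Position 10 ('e'): window [7,10] length 4
  Position 11 ('d'): repeat (last at 7), move window start to 8
  Position 11 ('d'): window [8,11] length 4
Longest substring with no repeats: "bafdg" with length 5

5


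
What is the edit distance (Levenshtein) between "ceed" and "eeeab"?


Computing edit distance: "ceed" -> "eeeab"
DP table:
           e    e    e    a    b
      0    1    2    3    4    5
  c   1    1    2    3    4    5
  e   2    1    1    2    3    4
  e   3    2    1    1    2    3
  d   4    3    2    2    2    3
Edit distance = dp[4][5] = 3

3


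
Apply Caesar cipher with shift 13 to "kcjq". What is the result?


Caesar cipher: shift "kcjq" by 13
  'k' (pos 10) + 13 = pos 23 = 'x'
  'c' (pos 2) + 13 = pos 15 = 'p'
  'j' (pos 9) + 13 = pos 22 = 'w'
  'q' (pos 16) + 13 = pos 3 = 'd'
Result: xpwd

xpwd


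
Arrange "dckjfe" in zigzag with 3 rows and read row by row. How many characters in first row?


Zigzag "dckjfe" into 3 rows:
Placing characters:
  'd' => row 0
  'c' => row 1
  'k' => row 2
  'j' => row 1
  'f' => row 0
  'e' => row 1
Rows:
  Row 0: "df"
  Row 1: "cje"
  Row 2: "k"
First row length: 2

2


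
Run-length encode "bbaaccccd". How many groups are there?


Input: bbaaccccd
Scanning for consecutive runs:
  Group 1: 'b' x 2 (positions 0-1)
  Group 2: 'a' x 2 (positions 2-3)
  Group 3: 'c' x 4 (positions 4-7)
  Group 4: 'd' x 1 (positions 8-8)
Total groups: 4

4


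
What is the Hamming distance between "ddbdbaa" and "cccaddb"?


Comparing "ddbdbaa" and "cccaddb" position by position:
  Position 0: 'd' vs 'c' => differ
  Position 1: 'd' vs 'c' => differ
  Position 2: 'b' vs 'c' => differ
  Position 3: 'd' vs 'a' => differ
  Position 4: 'b' vs 'd' => differ
  Position 5: 'a' vs 'd' => differ
  Position 6: 'a' vs 'b' => differ
Total differences (Hamming distance): 7

7


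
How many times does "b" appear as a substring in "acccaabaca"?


Searching for "b" in "acccaabaca"
Scanning each position:
  Position 0: "a" => no
  Position 1: "c" => no
  Position 2: "c" => no
  Position 3: "c" => no
  Position 4: "a" => no
  Position 5: "a" => no
  Position 6: "b" => MATCH
  Position 7: "a" => no
  Position 8: "c" => no
  Position 9: "a" => no
Total occurrences: 1

1


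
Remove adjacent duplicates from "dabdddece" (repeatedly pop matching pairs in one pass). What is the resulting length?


Input: dabdddece
Stack-based adjacent duplicate removal:
  Read 'd': push. Stack: d
  Read 'a': push. Stack: da
  Read 'b': push. Stack: dab
  Read 'd': push. Stack: dabd
  Read 'd': matches stack top 'd' => pop. Stack: dab
  Read 'd': push. Stack: dabd
  Read 'e': push. Stack: dabde
  Read 'c': push. Stack: dabdec
  Read 'e': push. Stack: dabdece
Final stack: "dabdece" (length 7)

7


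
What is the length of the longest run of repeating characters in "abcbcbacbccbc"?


Input: "abcbcbacbccbc"
Scanning for longest run:
  Position 1 ('b'): new char, reset run to 1
  Position 2 ('c'): new char, reset run to 1
  Position 3 ('b'): new char, reset run to 1
  Position 4 ('c'): new char, reset run to 1
  Position 5 ('b'): new char, reset run to 1
  Position 6 ('a'): new char, reset run to 1
  Position 7 ('c'): new char, reset run to 1
  Position 8 ('b'): new char, reset run to 1
  Position 9 ('c'): new char, reset run to 1
  Position 10 ('c'): continues run of 'c', length=2
  Position 11 ('b'): new char, reset run to 1
  Position 12 ('c'): new char, reset run to 1
Longest run: 'c' with length 2

2


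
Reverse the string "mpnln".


Input: mpnln
Reading characters right to left:
  Position 4: 'n'
  Position 3: 'l'
  Position 2: 'n'
  Position 1: 'p'
  Position 0: 'm'
Reversed: nlnpm

nlnpm


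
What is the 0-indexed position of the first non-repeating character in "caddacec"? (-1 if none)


Input: caddacec
Character frequencies:
  'a': 2
  'c': 3
  'd': 2
  'e': 1
Scanning left to right for freq == 1:
  Position 0 ('c'): freq=3, skip
  Position 1 ('a'): freq=2, skip
  Position 2 ('d'): freq=2, skip
  Position 3 ('d'): freq=2, skip
  Position 4 ('a'): freq=2, skip
  Position 5 ('c'): freq=3, skip
  Position 6 ('e'): unique! => answer = 6

6


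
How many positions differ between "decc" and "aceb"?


Comparing "decc" and "aceb" position by position:
  Position 0: 'd' vs 'a' => DIFFER
  Position 1: 'e' vs 'c' => DIFFER
  Position 2: 'c' vs 'e' => DIFFER
  Position 3: 'c' vs 'b' => DIFFER
Positions that differ: 4

4


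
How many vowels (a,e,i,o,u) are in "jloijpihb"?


Input: jloijpihb
Checking each character:
  'j' at position 0: consonant
  'l' at position 1: consonant
  'o' at position 2: vowel (running total: 1)
  'i' at position 3: vowel (running total: 2)
  'j' at position 4: consonant
  'p' at position 5: consonant
  'i' at position 6: vowel (running total: 3)
  'h' at position 7: consonant
  'b' at position 8: consonant
Total vowels: 3

3


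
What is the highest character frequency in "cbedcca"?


Input: cbedcca
Character counts:
  'a': 1
  'b': 1
  'c': 3
  'd': 1
  'e': 1
Maximum frequency: 3

3


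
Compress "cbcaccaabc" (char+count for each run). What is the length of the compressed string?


Input: cbcaccaabc
Runs:
  'c' x 1 => "c1"
  'b' x 1 => "b1"
  'c' x 1 => "c1"
  'a' x 1 => "a1"
  'c' x 2 => "c2"
  'a' x 2 => "a2"
  'b' x 1 => "b1"
  'c' x 1 => "c1"
Compressed: "c1b1c1a1c2a2b1c1"
Compressed length: 16

16


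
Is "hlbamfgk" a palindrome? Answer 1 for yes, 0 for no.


Input: hlbamfgk
Reversed: kgfmablh
  Compare pos 0 ('h') with pos 7 ('k'): MISMATCH
  Compare pos 1 ('l') with pos 6 ('g'): MISMATCH
  Compare pos 2 ('b') with pos 5 ('f'): MISMATCH
  Compare pos 3 ('a') with pos 4 ('m'): MISMATCH
Result: not a palindrome

0


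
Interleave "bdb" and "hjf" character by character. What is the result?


Interleaving "bdb" and "hjf":
  Position 0: 'b' from first, 'h' from second => "bh"
  Position 1: 'd' from first, 'j' from second => "dj"
  Position 2: 'b' from first, 'f' from second => "bf"
Result: bhdjbf

bhdjbf


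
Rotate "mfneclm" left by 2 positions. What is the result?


Input: "mfneclm", rotate left by 2
First 2 characters: "mf"
Remaining characters: "neclm"
Concatenate remaining + first: "neclm" + "mf" = "neclmmf"

neclmmf


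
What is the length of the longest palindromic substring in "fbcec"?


Input: "fbcec"
Checking substrings for palindromes:
  [2:5] "cec" (len 3) => palindrome
Longest palindromic substring: "cec" with length 3

3


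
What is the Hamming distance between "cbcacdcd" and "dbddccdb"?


Comparing "cbcacdcd" and "dbddccdb" position by position:
  Position 0: 'c' vs 'd' => differ
  Position 1: 'b' vs 'b' => same
  Position 2: 'c' vs 'd' => differ
  Position 3: 'a' vs 'd' => differ
  Position 4: 'c' vs 'c' => same
  Position 5: 'd' vs 'c' => differ
  Position 6: 'c' vs 'd' => differ
  Position 7: 'd' vs 'b' => differ
Total differences (Hamming distance): 6

6


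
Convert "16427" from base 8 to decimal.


Input: "16427" in base 8
Positional expansion:
  Digit '1' (value 1) x 8^4 = 4096
  Digit '6' (value 6) x 8^3 = 3072
  Digit '4' (value 4) x 8^2 = 256
  Digit '2' (value 2) x 8^1 = 16
  Digit '7' (value 7) x 8^0 = 7
Sum = 7447

7447


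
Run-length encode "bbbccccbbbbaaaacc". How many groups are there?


Input: bbbccccbbbbaaaacc
Scanning for consecutive runs:
  Group 1: 'b' x 3 (positions 0-2)
  Group 2: 'c' x 4 (positions 3-6)
  Group 3: 'b' x 4 (positions 7-10)
  Group 4: 'a' x 4 (positions 11-14)
  Group 5: 'c' x 2 (positions 15-16)
Total groups: 5

5


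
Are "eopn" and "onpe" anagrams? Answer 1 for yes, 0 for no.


Strings: "eopn", "onpe"
Sorted first:  enop
Sorted second: enop
Sorted forms match => anagrams

1


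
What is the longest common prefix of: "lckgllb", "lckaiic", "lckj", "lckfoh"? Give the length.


Words: lckgllb, lckaiic, lckj, lckfoh
  Position 0: all 'l' => match
  Position 1: all 'c' => match
  Position 2: all 'k' => match
  Position 3: ('g', 'a', 'j', 'f') => mismatch, stop
LCP = "lck" (length 3)

3


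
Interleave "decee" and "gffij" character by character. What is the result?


Interleaving "decee" and "gffij":
  Position 0: 'd' from first, 'g' from second => "dg"
  Position 1: 'e' from first, 'f' from second => "ef"
  Position 2: 'c' from first, 'f' from second => "cf"
  Position 3: 'e' from first, 'i' from second => "ei"
  Position 4: 'e' from first, 'j' from second => "ej"
Result: dgefcfeiej

dgefcfeiej


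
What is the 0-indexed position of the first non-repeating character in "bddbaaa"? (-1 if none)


Input: bddbaaa
Character frequencies:
  'a': 3
  'b': 2
  'd': 2
Scanning left to right for freq == 1:
  Position 0 ('b'): freq=2, skip
  Position 1 ('d'): freq=2, skip
  Position 2 ('d'): freq=2, skip
  Position 3 ('b'): freq=2, skip
  Position 4 ('a'): freq=3, skip
  Position 5 ('a'): freq=3, skip
  Position 6 ('a'): freq=3, skip
  No unique character found => answer = -1

-1
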